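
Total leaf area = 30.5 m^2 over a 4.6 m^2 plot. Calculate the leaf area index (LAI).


Formula: LAI = total leaf area / ground area  (dimensionless)
LAI = 30.5 m^2 / 4.6 m^2
LAI = 6.63

6.63


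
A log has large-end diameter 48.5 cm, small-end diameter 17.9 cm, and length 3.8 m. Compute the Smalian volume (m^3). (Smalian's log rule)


Smalian: V = (A1 + A2)/2 * L,  A = pi*(D/200)^2
A1 = pi*(48.5/200)^2 = 0.184745 m^2
A2 = pi*(17.9/200)^2 = 0.025165 m^2
V = (0.184745+0.025165)/2*3.8 = 0.3988 m^3

0.3988


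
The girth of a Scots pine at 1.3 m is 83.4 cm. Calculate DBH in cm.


Formula: DBH = C / pi
DBH = 83.4 / pi
pi = 3.14159...
DBH = 26.5 cm

26.5


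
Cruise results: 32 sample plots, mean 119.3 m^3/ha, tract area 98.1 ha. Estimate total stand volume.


Formula: Total Volume = Mean Volume per ha * Total Area
Total Volume = 119.3 m^3/ha * 98.1 ha
Total Volume = 11703 m^3

11703


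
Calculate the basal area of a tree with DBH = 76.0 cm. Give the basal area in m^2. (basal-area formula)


Formula: BA = pi * (DBH/2)^2 / 10000  (cm^2 to m^2)
Radius = DBH/2 = 76.0/2 = 38.0 cm
BA = pi * 38.0^2 / 10000
   = 4536.4598 cm^2 / 10000
   = 0.4536 m^2

0.4536


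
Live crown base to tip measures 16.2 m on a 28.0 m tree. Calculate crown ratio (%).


Formula: Crown Ratio = (Crown Length / Total Height) * 100
CR = (16.2 m / 28.0 m) * 100
CR = 0.5786 * 100 = 57.9%

57.9


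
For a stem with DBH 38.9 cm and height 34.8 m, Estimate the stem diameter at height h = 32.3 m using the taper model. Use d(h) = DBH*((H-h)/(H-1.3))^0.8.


Taper: d(h) = DBH * ((H - h) / (H - 1.3))^0.8
Numerator = H - h = 34.8 - 32.3 = 2.5 m
Denominator = H - 1.3 = 34.8 - 1.3 = 33.5 m
Ratio = 2.5 / 33.5 = 0.07463
d = 38.9 * 0.07463^0.8 = 4.9 cm

4.9


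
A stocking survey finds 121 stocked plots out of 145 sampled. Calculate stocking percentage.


Formula: Stocking % = stocked plots / total plots * 100
Stocking = 121 / 145 * 100
Stocking = 0.8345 * 100 = 83.4%

83.4


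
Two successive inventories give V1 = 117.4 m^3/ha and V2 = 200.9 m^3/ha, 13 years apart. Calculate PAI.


Formula: PAI = (V_T2 - V_T1) / (T2 - T1)
Volume increment = 200.9 - 117.4 = 83.5 m^3/ha
PAI = 83.5 / 13 = 6.42 m^3/ha/year

6.42


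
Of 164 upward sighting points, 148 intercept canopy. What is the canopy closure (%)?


Formula: Canopy closure = covered points / total points * 100
Closure = 148 / 164 * 100
Closure = 0.9024 * 100 = 90.2%

90.2


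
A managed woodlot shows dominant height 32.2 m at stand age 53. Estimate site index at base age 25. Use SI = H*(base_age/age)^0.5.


Formula: SI = H_dom * (base_age / age)^0.5
Age ratio = 25 / 53 = 0.4717
sqrt(age_ratio) = 0.6868
SI = 32.2 * 0.6868 = 22.1 m

22.1


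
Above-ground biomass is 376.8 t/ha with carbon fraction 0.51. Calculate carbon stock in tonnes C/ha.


Formula: Carbon Stock = Biomass * Carbon Fraction
C = 376.8 t/ha * 0.51
C = 192.2 t C/ha

192.2


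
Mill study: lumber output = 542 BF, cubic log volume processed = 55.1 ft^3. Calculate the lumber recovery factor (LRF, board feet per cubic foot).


Formula: LRF = Lumber Output (BF) / Log Input (ft^3)
LRF = 542 BF / 55.1 ft^3
LRF = 9.84 BF/ft^3

9.84


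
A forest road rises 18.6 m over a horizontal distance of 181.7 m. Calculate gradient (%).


Formula: Gradient = rise / run * 100
Gradient = 18.6 / 181.7 * 100 = 10.2%

10.2


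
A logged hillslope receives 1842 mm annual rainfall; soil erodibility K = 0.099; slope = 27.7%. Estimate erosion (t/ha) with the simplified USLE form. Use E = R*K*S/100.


Formula: E = R * K * S / 100  (simplified USLE)
R * K = 1842 * 0.099 = 182.358
E = 182.358 * 27.7 / 100 = 50.51 t/ha

50.51


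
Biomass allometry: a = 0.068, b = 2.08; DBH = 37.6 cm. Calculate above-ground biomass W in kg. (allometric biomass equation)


Formula: W = a * DBH^b  (allometric power law)
DBH^b = 37.6^2.08 = 1889.6907
W = 0.068 * 1889.6907 = 128.5 kg

128.5


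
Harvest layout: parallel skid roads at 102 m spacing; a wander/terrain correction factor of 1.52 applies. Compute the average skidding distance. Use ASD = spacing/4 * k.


Formula: ASD = (spacing / 4) * correction
Uncorrected distance = spacing / 4 = 102 / 4 = 25.5 m
ASD = 25.5 * 1.52 = 39 m

39


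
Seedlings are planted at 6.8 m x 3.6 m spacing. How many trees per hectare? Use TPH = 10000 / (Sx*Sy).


Formula: TPH = 10000 m^2/ha / (spacing_x * spacing_y)
Area per tree = 6.8 m * 3.6 m = 24.48 m^2
TPH = 10000 / 24.48 = 408 trees/ha

408


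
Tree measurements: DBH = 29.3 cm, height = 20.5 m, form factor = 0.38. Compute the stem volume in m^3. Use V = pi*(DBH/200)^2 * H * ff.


Formula: V = pi * (DBH/200)^2 * H * ff
Radius = DBH/200 = 29.3/200 = 0.1465 m
Radius^2 = 0.1465^2 = 0.02146225 m^2
V = pi * 0.02146225 * 20.5 * 0.38
V = 0.525 m^3

0.525


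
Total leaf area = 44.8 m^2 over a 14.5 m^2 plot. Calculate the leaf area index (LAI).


Formula: LAI = total leaf area / ground area  (dimensionless)
LAI = 44.8 m^2 / 14.5 m^2
LAI = 3.09

3.09


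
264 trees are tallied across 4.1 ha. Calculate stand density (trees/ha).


Formula: Stand Density = N_trees / Area_ha
Density = 264 trees / 4.1 ha
Density = 64 trees/ha

64


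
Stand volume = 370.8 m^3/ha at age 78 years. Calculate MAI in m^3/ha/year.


Formula: MAI = Total Volume / Stand Age
MAI = 370.8 m^3/ha / 78 years
MAI = 4.75 m^3/ha/year

4.75


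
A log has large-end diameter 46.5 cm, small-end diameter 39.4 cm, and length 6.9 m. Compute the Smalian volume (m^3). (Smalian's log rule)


Smalian: V = (A1 + A2)/2 * L,  A = pi*(D/200)^2
A1 = pi*(46.5/200)^2 = 0.169823 m^2
A2 = pi*(39.4/200)^2 = 0.121922 m^2
V = (0.169823+0.121922)/2*6.9 = 1.0065 m^3

1.0065


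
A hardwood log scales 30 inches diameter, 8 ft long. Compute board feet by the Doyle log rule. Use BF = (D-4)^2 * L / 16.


Doyle: BF = (D - 4)^2 * L / 16
Adjusted diameter = 30 - 4 = 26 in
(D-4)^2 = 26^2 = 676
BF = 676 * 8 / 16 = 338 BF

338


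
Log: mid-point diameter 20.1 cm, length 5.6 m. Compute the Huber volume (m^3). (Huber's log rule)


Huber: V = Am * L,  Am = pi*(Dm/200)^2
Am = pi*(20.1/200)^2 = 0.031731 m^2
V = 0.031731*5.6 = 0.1777 m^3

0.1777


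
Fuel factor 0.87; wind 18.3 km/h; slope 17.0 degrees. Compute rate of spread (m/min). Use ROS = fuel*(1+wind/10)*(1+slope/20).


Formula: ROS = fuel * (1 + wind/10) * (1 + slope/20)
Wind factor = 1 + 18.3/10 = 2.83
Slope factor = 1 + 17.0/20 = 1.85
ROS = 0.87 * 2.83 * 1.85 = 4.55 m/min

4.55


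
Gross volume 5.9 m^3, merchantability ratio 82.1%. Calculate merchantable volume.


Formula: MV = V_total * (merchantable_pct / 100)
Merchantable fraction = 82.1% / 100 = 0.821
MV = 5.9 m^3 * 0.821 = 4.844 m^3

4.844


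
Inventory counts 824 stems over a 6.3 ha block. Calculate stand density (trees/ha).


Formula: Stand Density = N_trees / Area_ha
Density = 824 trees / 6.3 ha
Density = 131 trees/ha

131


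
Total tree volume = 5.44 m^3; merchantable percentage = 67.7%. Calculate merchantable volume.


Formula: MV = V_total * (merchantable_pct / 100)
Merchantable fraction = 67.7% / 100 = 0.677
MV = 5.44 m^3 * 0.677 = 3.683 m^3

3.683


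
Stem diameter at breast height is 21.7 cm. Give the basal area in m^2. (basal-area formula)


Formula: BA = pi * (DBH/2)^2 / 10000  (cm^2 to m^2)
Radius = DBH/2 = 21.7/2 = 10.85 cm
BA = pi * 10.85^2 / 10000
   = 369.8361 cm^2 / 10000
   = 0.037 m^2

0.037


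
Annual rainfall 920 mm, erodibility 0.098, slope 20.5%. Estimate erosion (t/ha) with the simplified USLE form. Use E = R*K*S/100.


Formula: E = R * K * S / 100  (simplified USLE)
R * K = 920 * 0.098 = 90.16
E = 90.16 * 20.5 / 100 = 18.48 t/ha

18.48


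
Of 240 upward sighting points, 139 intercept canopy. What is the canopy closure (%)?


Formula: Canopy closure = covered points / total points * 100
Closure = 139 / 240 * 100
Closure = 0.5792 * 100 = 57.9%

57.9


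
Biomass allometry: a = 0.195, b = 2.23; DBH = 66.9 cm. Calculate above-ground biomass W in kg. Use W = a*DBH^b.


Formula: W = a * DBH^b  (allometric power law)
DBH^b = 66.9^2.23 = 11767.9345
W = 0.195 * 11767.9345 = 2294.7 kg

2294.7


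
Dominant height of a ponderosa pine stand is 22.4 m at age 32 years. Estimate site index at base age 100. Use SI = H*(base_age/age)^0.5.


Formula: SI = H_dom * (base_age / age)^0.5
Age ratio = 100 / 32 = 3.125
sqrt(age_ratio) = 1.76777
SI = 22.4 * 1.76777 = 39.6 m

39.6


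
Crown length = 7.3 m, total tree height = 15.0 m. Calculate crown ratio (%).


Formula: Crown Ratio = (Crown Length / Total Height) * 100
CR = (7.3 m / 15.0 m) * 100
CR = 0.4867 * 100 = 48.7%

48.7


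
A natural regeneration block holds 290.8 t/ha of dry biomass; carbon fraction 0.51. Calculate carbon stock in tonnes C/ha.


Formula: Carbon Stock = Biomass * Carbon Fraction
C = 290.8 t/ha * 0.51
C = 148.3 t C/ha

148.3


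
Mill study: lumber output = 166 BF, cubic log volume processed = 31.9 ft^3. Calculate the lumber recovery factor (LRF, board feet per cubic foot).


Formula: LRF = Lumber Output (BF) / Log Input (ft^3)
LRF = 166 BF / 31.9 ft^3
LRF = 5.2 BF/ft^3

5.2


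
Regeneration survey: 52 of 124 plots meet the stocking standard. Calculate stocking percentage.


Formula: Stocking % = stocked plots / total plots * 100
Stocking = 52 / 124 * 100
Stocking = 0.4194 * 100 = 41.9%

41.9


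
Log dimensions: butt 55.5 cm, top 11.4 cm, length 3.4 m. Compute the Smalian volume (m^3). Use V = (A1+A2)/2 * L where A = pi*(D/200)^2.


Smalian: V = (A1 + A2)/2 * L,  A = pi*(D/200)^2
A1 = pi*(55.5/200)^2 = 0.241922 m^2
A2 = pi*(11.4/200)^2 = 0.010207 m^2
V = (0.241922+0.010207)/2*3.4 = 0.4286 m^3

0.4286


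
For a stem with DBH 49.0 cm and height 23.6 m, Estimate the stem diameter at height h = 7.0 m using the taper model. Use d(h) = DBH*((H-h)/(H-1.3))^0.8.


Taper: d(h) = DBH * ((H - h) / (H - 1.3))^0.8
Numerator = H - h = 23.6 - 7.0 = 16.6 m
Denominator = H - 1.3 = 23.6 - 1.3 = 22.3 m
Ratio = 16.6 / 22.3 = 0.74439
d = 49.0 * 0.74439^0.8 = 38.7 cm

38.7


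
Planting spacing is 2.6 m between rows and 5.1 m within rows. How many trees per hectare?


Formula: TPH = 10000 m^2/ha / (spacing_x * spacing_y)
Area per tree = 2.6 m * 5.1 m = 13.26 m^2
TPH = 10000 / 13.26 = 754 trees/ha

754


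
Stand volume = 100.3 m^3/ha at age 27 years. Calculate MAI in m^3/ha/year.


Formula: MAI = Total Volume / Stand Age
MAI = 100.3 m^3/ha / 27 years
MAI = 3.71 m^3/ha/year

3.71


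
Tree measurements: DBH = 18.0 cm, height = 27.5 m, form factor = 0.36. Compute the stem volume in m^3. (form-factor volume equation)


Formula: V = pi * (DBH/200)^2 * H * ff
Radius = DBH/200 = 18.0/200 = 0.09 m
Radius^2 = 0.09^2 = 0.0081 m^2
V = pi * 0.0081 * 27.5 * 0.36
V = 0.252 m^3

0.252


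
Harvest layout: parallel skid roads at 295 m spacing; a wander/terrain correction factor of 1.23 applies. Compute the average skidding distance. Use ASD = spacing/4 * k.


Formula: ASD = (spacing / 4) * correction
Uncorrected distance = spacing / 4 = 295 / 4 = 73.75 m
ASD = 73.75 * 1.23 = 91 m

91


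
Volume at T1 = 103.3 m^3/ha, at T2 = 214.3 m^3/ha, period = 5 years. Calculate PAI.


Formula: PAI = (V_T2 - V_T1) / (T2 - T1)
Volume increment = 214.3 - 103.3 = 111.0 m^3/ha
PAI = 111.0 / 5 = 22.2 m^3/ha/year

22.2


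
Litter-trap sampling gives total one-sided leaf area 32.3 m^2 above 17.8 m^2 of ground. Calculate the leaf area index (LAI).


Formula: LAI = total leaf area / ground area  (dimensionless)
LAI = 32.3 m^2 / 17.8 m^2
LAI = 1.81

1.81


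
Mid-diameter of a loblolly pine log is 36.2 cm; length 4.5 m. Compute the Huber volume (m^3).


Huber: V = Am * L,  Am = pi*(Dm/200)^2
Am = pi*(36.2/200)^2 = 0.102922 m^2
V = 0.102922*4.5 = 0.4631 m^3

0.4631


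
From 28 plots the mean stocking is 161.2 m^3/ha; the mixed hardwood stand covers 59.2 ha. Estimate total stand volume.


Formula: Total Volume = Mean Volume per ha * Total Area
Total Volume = 161.2 m^3/ha * 59.2 ha
Total Volume = 9543 m^3

9543


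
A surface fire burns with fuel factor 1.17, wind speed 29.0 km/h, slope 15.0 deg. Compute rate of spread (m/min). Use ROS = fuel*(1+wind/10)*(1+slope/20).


Formula: ROS = fuel * (1 + wind/10) * (1 + slope/20)
Wind factor = 1 + 29.0/10 = 3.9
Slope factor = 1 + 15.0/20 = 1.75
ROS = 1.17 * 3.9 * 1.75 = 7.99 m/min

7.99


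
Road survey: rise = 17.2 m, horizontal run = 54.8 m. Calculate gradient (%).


Formula: Gradient = rise / run * 100
Gradient = 17.2 / 54.8 * 100 = 31.4%

31.4


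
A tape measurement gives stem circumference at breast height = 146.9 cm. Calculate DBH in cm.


Formula: DBH = C / pi
DBH = 146.9 / pi
pi = 3.14159...
DBH = 46.8 cm

46.8


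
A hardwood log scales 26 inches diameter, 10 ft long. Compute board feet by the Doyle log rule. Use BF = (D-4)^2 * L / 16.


Doyle: BF = (D - 4)^2 * L / 16
Adjusted diameter = 26 - 4 = 22 in
(D-4)^2 = 22^2 = 484
BF = 484 * 10 / 16 = 303 BF

303


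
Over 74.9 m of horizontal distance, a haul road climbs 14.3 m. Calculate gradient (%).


Formula: Gradient = rise / run * 100
Gradient = 14.3 / 74.9 * 100 = 19.1%

19.1


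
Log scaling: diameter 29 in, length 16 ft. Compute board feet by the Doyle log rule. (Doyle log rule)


Doyle: BF = (D - 4)^2 * L / 16
Adjusted diameter = 29 - 4 = 25 in
(D-4)^2 = 25^2 = 625
BF = 625 * 16 / 16 = 625 BF

625


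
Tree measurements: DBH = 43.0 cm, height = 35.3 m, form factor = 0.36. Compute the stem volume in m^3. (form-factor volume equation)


Formula: V = pi * (DBH/200)^2 * H * ff
Radius = DBH/200 = 43.0/200 = 0.215 m
Radius^2 = 0.215^2 = 0.046225 m^2
V = pi * 0.046225 * 35.3 * 0.36
V = 1.845 m^3

1.845


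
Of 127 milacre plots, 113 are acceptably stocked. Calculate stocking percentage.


Formula: Stocking % = stocked plots / total plots * 100
Stocking = 113 / 127 * 100
Stocking = 0.8898 * 100 = 89.0%

89.0


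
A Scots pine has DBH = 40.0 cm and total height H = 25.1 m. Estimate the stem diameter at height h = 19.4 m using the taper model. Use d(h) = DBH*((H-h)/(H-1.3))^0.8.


Taper: d(h) = DBH * ((H - h) / (H - 1.3))^0.8
Numerator = H - h = 25.1 - 19.4 = 5.7 m
Denominator = H - 1.3 = 25.1 - 1.3 = 23.8 m
Ratio = 5.7 / 23.8 = 0.2395
d = 40.0 * 0.2395^0.8 = 12.7 cm

12.7


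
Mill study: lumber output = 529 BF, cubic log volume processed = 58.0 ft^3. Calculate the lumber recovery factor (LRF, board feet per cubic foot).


Formula: LRF = Lumber Output (BF) / Log Input (ft^3)
LRF = 529 BF / 58.0 ft^3
LRF = 9.12 BF/ft^3

9.12


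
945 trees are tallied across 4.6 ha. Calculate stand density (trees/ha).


Formula: Stand Density = N_trees / Area_ha
Density = 945 trees / 4.6 ha
Density = 205 trees/ha

205


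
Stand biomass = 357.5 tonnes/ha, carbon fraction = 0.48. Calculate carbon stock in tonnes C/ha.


Formula: Carbon Stock = Biomass * Carbon Fraction
C = 357.5 t/ha * 0.48
C = 171.6 t C/ha

171.6


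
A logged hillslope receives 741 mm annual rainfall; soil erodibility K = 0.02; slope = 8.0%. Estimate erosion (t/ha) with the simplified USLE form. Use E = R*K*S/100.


Formula: E = R * K * S / 100  (simplified USLE)
R * K = 741 * 0.02 = 14.82
E = 14.82 * 8.0 / 100 = 1.19 t/ha

1.19


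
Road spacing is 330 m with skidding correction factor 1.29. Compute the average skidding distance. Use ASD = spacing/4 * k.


Formula: ASD = (spacing / 4) * correction
Uncorrected distance = spacing / 4 = 330 / 4 = 82.5 m
ASD = 82.5 * 1.29 = 106 m

106


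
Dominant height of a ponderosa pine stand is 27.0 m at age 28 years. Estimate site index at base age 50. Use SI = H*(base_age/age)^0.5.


Formula: SI = H_dom * (base_age / age)^0.5
Age ratio = 50 / 28 = 1.78571
sqrt(age_ratio) = 1.33631
SI = 27.0 * 1.33631 = 36.1 m

36.1


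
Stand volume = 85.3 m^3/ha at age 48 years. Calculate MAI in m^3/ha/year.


Formula: MAI = Total Volume / Stand Age
MAI = 85.3 m^3/ha / 48 years
MAI = 1.78 m^3/ha/year

1.78


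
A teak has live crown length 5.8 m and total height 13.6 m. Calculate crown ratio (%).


Formula: Crown Ratio = (Crown Length / Total Height) * 100
CR = (5.8 m / 13.6 m) * 100
CR = 0.4265 * 100 = 42.6%

42.6


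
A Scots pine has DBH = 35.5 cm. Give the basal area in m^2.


Formula: BA = pi * (DBH/2)^2 / 10000  (cm^2 to m^2)
Radius = DBH/2 = 35.5/2 = 17.75 cm
BA = pi * 17.75^2 / 10000
   = 989.798 cm^2 / 10000
   = 0.099 m^2

0.099


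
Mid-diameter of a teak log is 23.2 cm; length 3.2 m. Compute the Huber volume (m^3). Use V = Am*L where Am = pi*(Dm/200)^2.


Huber: V = Am * L,  Am = pi*(Dm/200)^2
Am = pi*(23.2/200)^2 = 0.042273 m^2
V = 0.042273*3.2 = 0.1353 m^3

0.1353


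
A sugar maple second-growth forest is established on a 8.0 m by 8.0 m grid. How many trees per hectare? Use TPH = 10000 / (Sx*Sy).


Formula: TPH = 10000 m^2/ha / (spacing_x * spacing_y)
Area per tree = 8.0 m * 8.0 m = 64.0 m^2
TPH = 10000 / 64.0 = 156 trees/ha

156


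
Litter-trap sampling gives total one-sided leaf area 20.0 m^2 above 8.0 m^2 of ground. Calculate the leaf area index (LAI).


Formula: LAI = total leaf area / ground area  (dimensionless)
LAI = 20.0 m^2 / 8.0 m^2
LAI = 2.5

2.5


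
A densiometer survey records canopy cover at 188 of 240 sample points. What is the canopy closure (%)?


Formula: Canopy closure = covered points / total points * 100
Closure = 188 / 240 * 100
Closure = 0.7833 * 100 = 78.3%

78.3


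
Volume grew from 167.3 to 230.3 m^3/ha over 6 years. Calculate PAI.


Formula: PAI = (V_T2 - V_T1) / (T2 - T1)
Volume increment = 230.3 - 167.3 = 63.0 m^3/ha
PAI = 63.0 / 6 = 10.5 m^3/ha/year

10.5


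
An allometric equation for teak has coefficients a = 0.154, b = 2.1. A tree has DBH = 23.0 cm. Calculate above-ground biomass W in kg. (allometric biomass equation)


Formula: W = a * DBH^b  (allometric power law)
DBH^b = 23.0^2.1 = 723.8165
W = 0.154 * 723.8165 = 111.5 kg

111.5


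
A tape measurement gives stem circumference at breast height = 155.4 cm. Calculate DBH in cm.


Formula: DBH = C / pi
DBH = 155.4 / pi
pi = 3.14159...
DBH = 49.5 cm

49.5


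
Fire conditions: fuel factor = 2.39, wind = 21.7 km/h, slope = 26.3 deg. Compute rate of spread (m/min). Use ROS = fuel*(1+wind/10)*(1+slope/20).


Formula: ROS = fuel * (1 + wind/10) * (1 + slope/20)
Wind factor = 1 + 21.7/10 = 3.17
Slope factor = 1 + 26.3/20 = 2.315
ROS = 2.39 * 3.17 * 2.315 = 17.54 m/min

17.54


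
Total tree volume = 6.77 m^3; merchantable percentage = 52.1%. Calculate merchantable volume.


Formula: MV = V_total * (merchantable_pct / 100)
Merchantable fraction = 52.1% / 100 = 0.521
MV = 6.77 m^3 * 0.521 = 3.527 m^3

3.527


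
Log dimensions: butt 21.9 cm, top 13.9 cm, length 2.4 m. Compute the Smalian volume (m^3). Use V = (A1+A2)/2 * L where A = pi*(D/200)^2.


Smalian: V = (A1 + A2)/2 * L,  A = pi*(D/200)^2
A1 = pi*(21.9/200)^2 = 0.037668 m^2
A2 = pi*(13.9/200)^2 = 0.015175 m^2
V = (0.037668+0.015175)/2*2.4 = 0.0634 m^3

0.0634


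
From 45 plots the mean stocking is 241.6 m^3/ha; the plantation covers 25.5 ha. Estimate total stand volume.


Formula: Total Volume = Mean Volume per ha * Total Area
Total Volume = 241.6 m^3/ha * 25.5 ha
Total Volume = 6161 m^3

6161


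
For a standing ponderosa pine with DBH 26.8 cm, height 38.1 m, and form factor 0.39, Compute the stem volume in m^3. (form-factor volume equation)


Formula: V = pi * (DBH/200)^2 * H * ff
Radius = DBH/200 = 26.8/200 = 0.134 m
Radius^2 = 0.134^2 = 0.017956 m^2
V = pi * 0.017956 * 38.1 * 0.39
V = 0.838 m^3

0.838


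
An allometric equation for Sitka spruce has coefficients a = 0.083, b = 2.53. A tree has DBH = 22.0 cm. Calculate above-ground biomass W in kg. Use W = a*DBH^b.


Formula: W = a * DBH^b  (allometric power law)
DBH^b = 22.0^2.53 = 2490.7457
W = 0.083 * 2490.7457 = 206.7 kg

206.7


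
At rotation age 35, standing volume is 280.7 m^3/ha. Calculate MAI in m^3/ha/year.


Formula: MAI = Total Volume / Stand Age
MAI = 280.7 m^3/ha / 35 years
MAI = 8.02 m^3/ha/year

8.02


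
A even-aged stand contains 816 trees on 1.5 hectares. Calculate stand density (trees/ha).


Formula: Stand Density = N_trees / Area_ha
Density = 816 trees / 1.5 ha
Density = 544 trees/ha

544


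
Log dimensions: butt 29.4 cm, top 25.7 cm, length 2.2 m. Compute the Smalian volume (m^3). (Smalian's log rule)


Smalian: V = (A1 + A2)/2 * L,  A = pi*(D/200)^2
A1 = pi*(29.4/200)^2 = 0.067887 m^2
A2 = pi*(25.7/200)^2 = 0.051875 m^2
V = (0.067887+0.051875)/2*2.2 = 0.1317 m^3

0.1317


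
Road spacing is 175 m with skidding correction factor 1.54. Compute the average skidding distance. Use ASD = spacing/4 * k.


Formula: ASD = (spacing / 4) * correction
Uncorrected distance = spacing / 4 = 175 / 4 = 43.75 m
ASD = 43.75 * 1.54 = 67 m

67


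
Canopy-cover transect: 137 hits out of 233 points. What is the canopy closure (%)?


Formula: Canopy closure = covered points / total points * 100
Closure = 137 / 233 * 100
Closure = 0.588 * 100 = 58.8%

58.8


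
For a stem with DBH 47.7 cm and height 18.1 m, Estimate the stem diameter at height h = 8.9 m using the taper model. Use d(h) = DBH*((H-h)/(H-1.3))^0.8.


Taper: d(h) = DBH * ((H - h) / (H - 1.3))^0.8
Numerator = H - h = 18.1 - 8.9 = 9.2 m
Denominator = H - 1.3 = 18.1 - 1.3 = 16.8 m
Ratio = 9.2 / 16.8 = 0.54762
d = 47.7 * 0.54762^0.8 = 29.5 cm

29.5


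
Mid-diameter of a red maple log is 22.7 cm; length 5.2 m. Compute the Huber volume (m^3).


Huber: V = Am * L,  Am = pi*(Dm/200)^2
Am = pi*(22.7/200)^2 = 0.040471 m^2
V = 0.040471*5.2 = 0.2104 m^3

0.2104


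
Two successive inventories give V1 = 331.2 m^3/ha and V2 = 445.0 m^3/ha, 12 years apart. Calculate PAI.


Formula: PAI = (V_T2 - V_T1) / (T2 - T1)
Volume increment = 445.0 - 331.2 = 113.8 m^3/ha
PAI = 113.8 / 12 = 9.48 m^3/ha/year

9.48


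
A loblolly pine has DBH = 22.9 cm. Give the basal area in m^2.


Formula: BA = pi * (DBH/2)^2 / 10000  (cm^2 to m^2)
Radius = DBH/2 = 22.9/2 = 11.45 cm
BA = pi * 11.45^2 / 10000
   = 411.8707 cm^2 / 10000
   = 0.0412 m^2

0.0412


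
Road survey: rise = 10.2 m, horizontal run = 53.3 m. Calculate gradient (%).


Formula: Gradient = rise / run * 100
Gradient = 10.2 / 53.3 * 100 = 19.1%

19.1


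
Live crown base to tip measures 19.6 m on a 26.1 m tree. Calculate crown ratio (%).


Formula: Crown Ratio = (Crown Length / Total Height) * 100
CR = (19.6 m / 26.1 m) * 100
CR = 0.751 * 100 = 75.1%

75.1


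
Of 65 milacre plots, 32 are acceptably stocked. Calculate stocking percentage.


Formula: Stocking % = stocked plots / total plots * 100
Stocking = 32 / 65 * 100
Stocking = 0.4923 * 100 = 49.2%

49.2


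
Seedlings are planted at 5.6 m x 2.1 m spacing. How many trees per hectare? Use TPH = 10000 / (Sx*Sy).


Formula: TPH = 10000 m^2/ha / (spacing_x * spacing_y)
Area per tree = 5.6 m * 2.1 m = 11.76 m^2
TPH = 10000 / 11.76 = 850 trees/ha

850


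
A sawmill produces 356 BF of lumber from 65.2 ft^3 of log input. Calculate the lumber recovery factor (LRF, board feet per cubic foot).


Formula: LRF = Lumber Output (BF) / Log Input (ft^3)
LRF = 356 BF / 65.2 ft^3
LRF = 5.46 BF/ft^3

5.46


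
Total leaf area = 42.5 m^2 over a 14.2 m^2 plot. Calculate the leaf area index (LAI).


Formula: LAI = total leaf area / ground area  (dimensionless)
LAI = 42.5 m^2 / 14.2 m^2
LAI = 2.99

2.99


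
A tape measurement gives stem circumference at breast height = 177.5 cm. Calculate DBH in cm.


Formula: DBH = C / pi
DBH = 177.5 / pi
pi = 3.14159...
DBH = 56.5 cm

56.5


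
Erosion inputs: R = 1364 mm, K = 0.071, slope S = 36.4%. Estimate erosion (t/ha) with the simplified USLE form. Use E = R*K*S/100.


Formula: E = R * K * S / 100  (simplified USLE)
R * K = 1364 * 0.071 = 96.844
E = 96.844 * 36.4 / 100 = 35.25 t/ha

35.25


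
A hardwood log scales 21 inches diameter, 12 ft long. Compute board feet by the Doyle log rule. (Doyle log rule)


Doyle: BF = (D - 4)^2 * L / 16
Adjusted diameter = 21 - 4 = 17 in
(D-4)^2 = 17^2 = 289
BF = 289 * 12 / 16 = 217 BF

217


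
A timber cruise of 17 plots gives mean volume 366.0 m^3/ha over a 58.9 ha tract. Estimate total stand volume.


Formula: Total Volume = Mean Volume per ha * Total Area
Total Volume = 366.0 m^3/ha * 58.9 ha
Total Volume = 21557 m^3

21557


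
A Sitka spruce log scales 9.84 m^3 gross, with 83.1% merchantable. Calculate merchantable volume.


Formula: MV = V_total * (merchantable_pct / 100)
Merchantable fraction = 83.1% / 100 = 0.831
MV = 9.84 m^3 * 0.831 = 8.177 m^3

8.177


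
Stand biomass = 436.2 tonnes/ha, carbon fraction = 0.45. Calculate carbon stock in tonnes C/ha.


Formula: Carbon Stock = Biomass * Carbon Fraction
C = 436.2 t/ha * 0.45
C = 196.3 t C/ha

196.3


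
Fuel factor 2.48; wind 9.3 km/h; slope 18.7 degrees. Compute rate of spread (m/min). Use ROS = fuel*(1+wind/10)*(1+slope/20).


Formula: ROS = fuel * (1 + wind/10) * (1 + slope/20)
Wind factor = 1 + 9.3/10 = 1.93
Slope factor = 1 + 18.7/20 = 1.935
ROS = 2.48 * 1.93 * 1.935 = 9.26 m/min

9.26


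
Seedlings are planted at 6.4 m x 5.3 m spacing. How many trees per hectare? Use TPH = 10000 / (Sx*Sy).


Formula: TPH = 10000 m^2/ha / (spacing_x * spacing_y)
Area per tree = 6.4 m * 5.3 m = 33.92 m^2
TPH = 10000 / 33.92 = 295 trees/ha

295


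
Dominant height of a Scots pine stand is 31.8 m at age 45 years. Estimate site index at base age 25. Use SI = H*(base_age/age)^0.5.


Formula: SI = H_dom * (base_age / age)^0.5
Age ratio = 25 / 45 = 0.55556
sqrt(age_ratio) = 0.74536
SI = 31.8 * 0.74536 = 23.7 m

23.7


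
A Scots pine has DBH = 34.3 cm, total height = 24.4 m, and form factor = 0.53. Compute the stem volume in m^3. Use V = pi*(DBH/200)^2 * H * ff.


Formula: V = pi * (DBH/200)^2 * H * ff
Radius = DBH/200 = 34.3/200 = 0.1715 m
Radius^2 = 0.1715^2 = 0.02941225 m^2
V = pi * 0.02941225 * 24.4 * 0.53
V = 1.195 m^3

1.195


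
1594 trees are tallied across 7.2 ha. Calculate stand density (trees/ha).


Formula: Stand Density = N_trees / Area_ha
Density = 1594 trees / 7.2 ha
Density = 221 trees/ha

221


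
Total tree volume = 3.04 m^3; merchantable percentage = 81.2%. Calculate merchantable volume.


Formula: MV = V_total * (merchantable_pct / 100)
Merchantable fraction = 81.2% / 100 = 0.812
MV = 3.04 m^3 * 0.812 = 2.468 m^3

2.468


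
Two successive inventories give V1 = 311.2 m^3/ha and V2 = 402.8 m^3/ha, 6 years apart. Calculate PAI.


Formula: PAI = (V_T2 - V_T1) / (T2 - T1)
Volume increment = 402.8 - 311.2 = 91.6 m^3/ha
PAI = 91.6 / 6 = 15.27 m^3/ha/year

15.27


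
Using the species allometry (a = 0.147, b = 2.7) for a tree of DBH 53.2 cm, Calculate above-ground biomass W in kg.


Formula: W = a * DBH^b  (allometric power law)
DBH^b = 53.2^2.7 = 45704.7573
W = 0.147 * 45704.7573 = 6718.6 kg

6718.6


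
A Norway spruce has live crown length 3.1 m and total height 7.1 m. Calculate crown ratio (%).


Formula: Crown Ratio = (Crown Length / Total Height) * 100
CR = (3.1 m / 7.1 m) * 100
CR = 0.4366 * 100 = 43.7%

43.7


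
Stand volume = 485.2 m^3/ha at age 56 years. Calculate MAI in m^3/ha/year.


Formula: MAI = Total Volume / Stand Age
MAI = 485.2 m^3/ha / 56 years
MAI = 8.66 m^3/ha/year

8.66


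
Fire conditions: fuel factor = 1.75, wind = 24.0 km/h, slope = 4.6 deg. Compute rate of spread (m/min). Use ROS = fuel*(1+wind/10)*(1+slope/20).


Formula: ROS = fuel * (1 + wind/10) * (1 + slope/20)
Wind factor = 1 + 24.0/10 = 3.4
Slope factor = 1 + 4.6/20 = 1.23
ROS = 1.75 * 3.4 * 1.23 = 7.32 m/min

7.32


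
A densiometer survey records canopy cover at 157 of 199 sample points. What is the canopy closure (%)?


Formula: Canopy closure = covered points / total points * 100
Closure = 157 / 199 * 100
Closure = 0.7889 * 100 = 78.9%

78.9


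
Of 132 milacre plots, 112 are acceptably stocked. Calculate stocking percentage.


Formula: Stocking % = stocked plots / total plots * 100
Stocking = 112 / 132 * 100
Stocking = 0.8485 * 100 = 84.8%

84.8


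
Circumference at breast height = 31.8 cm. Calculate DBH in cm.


Formula: DBH = C / pi
DBH = 31.8 / pi
pi = 3.14159...
DBH = 10.1 cm

10.1


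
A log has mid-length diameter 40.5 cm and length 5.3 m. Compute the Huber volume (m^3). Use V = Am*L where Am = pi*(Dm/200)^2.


Huber: V = Am * L,  Am = pi*(Dm/200)^2
Am = pi*(40.5/200)^2 = 0.128825 m^2
V = 0.128825*5.3 = 0.6828 m^3

0.6828


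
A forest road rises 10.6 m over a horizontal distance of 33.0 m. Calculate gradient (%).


Formula: Gradient = rise / run * 100
Gradient = 10.6 / 33.0 * 100 = 32.1%

32.1


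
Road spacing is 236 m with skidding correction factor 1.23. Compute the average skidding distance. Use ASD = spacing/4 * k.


Formula: ASD = (spacing / 4) * correction
Uncorrected distance = spacing / 4 = 236 / 4 = 59 m
ASD = 59 * 1.23 = 73 m

73


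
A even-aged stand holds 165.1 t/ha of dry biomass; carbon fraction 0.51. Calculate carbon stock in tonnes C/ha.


Formula: Carbon Stock = Biomass * Carbon Fraction
C = 165.1 t/ha * 0.51
C = 84.2 t C/ha

84.2


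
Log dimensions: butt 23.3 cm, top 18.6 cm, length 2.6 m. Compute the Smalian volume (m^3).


Smalian: V = (A1 + A2)/2 * L,  A = pi*(D/200)^2
A1 = pi*(23.3/200)^2 = 0.042638 m^2
A2 = pi*(18.6/200)^2 = 0.027172 m^2
V = (0.042638+0.027172)/2*2.6 = 0.0908 m^3

0.0908


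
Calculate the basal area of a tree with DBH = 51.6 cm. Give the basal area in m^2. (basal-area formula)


Formula: BA = pi * (DBH/2)^2 / 10000  (cm^2 to m^2)
Radius = DBH/2 = 51.6/2 = 25.8 cm
BA = pi * 25.8^2 / 10000
   = 2091.1697 cm^2 / 10000
   = 0.2091 m^2

0.2091


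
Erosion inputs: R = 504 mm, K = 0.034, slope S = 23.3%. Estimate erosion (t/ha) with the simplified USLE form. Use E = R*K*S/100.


Formula: E = R * K * S / 100  (simplified USLE)
R * K = 504 * 0.034 = 17.136
E = 17.136 * 23.3 / 100 = 3.99 t/ha

3.99


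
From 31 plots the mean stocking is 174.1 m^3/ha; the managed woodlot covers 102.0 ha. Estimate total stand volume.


Formula: Total Volume = Mean Volume per ha * Total Area
Total Volume = 174.1 m^3/ha * 102.0 ha
Total Volume = 17758 m^3

17758


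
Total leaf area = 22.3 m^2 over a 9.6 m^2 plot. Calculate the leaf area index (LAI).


Formula: LAI = total leaf area / ground area  (dimensionless)
LAI = 22.3 m^2 / 9.6 m^2
LAI = 2.32

2.32


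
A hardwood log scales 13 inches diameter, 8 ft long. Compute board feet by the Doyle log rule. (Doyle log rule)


Doyle: BF = (D - 4)^2 * L / 16
Adjusted diameter = 13 - 4 = 9 in
(D-4)^2 = 9^2 = 81
BF = 81 * 8 / 16 = 41 BF

41


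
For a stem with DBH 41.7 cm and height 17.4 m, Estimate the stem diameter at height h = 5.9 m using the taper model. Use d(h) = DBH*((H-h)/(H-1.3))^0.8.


Taper: d(h) = DBH * ((H - h) / (H - 1.3))^0.8
Numerator = H - h = 17.4 - 5.9 = 11.5 m
Denominator = H - 1.3 = 17.4 - 1.3 = 16.1 m
Ratio = 11.5 / 16.1 = 0.71429
d = 41.7 * 0.71429^0.8 = 31.9 cm

31.9


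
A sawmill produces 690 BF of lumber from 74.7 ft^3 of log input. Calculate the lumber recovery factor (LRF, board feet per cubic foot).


Formula: LRF = Lumber Output (BF) / Log Input (ft^3)
LRF = 690 BF / 74.7 ft^3
LRF = 9.24 BF/ft^3

9.24


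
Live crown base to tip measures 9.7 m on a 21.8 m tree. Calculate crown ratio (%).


Formula: Crown Ratio = (Crown Length / Total Height) * 100
CR = (9.7 m / 21.8 m) * 100
CR = 0.445 * 100 = 44.5%

44.5


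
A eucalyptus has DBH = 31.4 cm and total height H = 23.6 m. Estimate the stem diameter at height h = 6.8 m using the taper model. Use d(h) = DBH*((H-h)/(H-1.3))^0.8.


Taper: d(h) = DBH * ((H - h) / (H - 1.3))^0.8
Numerator = H - h = 23.6 - 6.8 = 16.8 m
Denominator = H - 1.3 = 23.6 - 1.3 = 22.3 m
Ratio = 16.8 / 22.3 = 0.75336
d = 31.4 * 0.75336^0.8 = 25.0 cm

25.0


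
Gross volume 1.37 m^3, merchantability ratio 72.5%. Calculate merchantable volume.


Formula: MV = V_total * (merchantable_pct / 100)
Merchantable fraction = 72.5% / 100 = 0.725
MV = 1.37 m^3 * 0.725 = 0.993 m^3

0.993


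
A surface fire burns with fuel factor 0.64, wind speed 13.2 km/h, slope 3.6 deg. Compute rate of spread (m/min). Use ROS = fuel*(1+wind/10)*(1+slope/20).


Formula: ROS = fuel * (1 + wind/10) * (1 + slope/20)
Wind factor = 1 + 13.2/10 = 2.32
Slope factor = 1 + 3.6/20 = 1.18
ROS = 0.64 * 2.32 * 1.18 = 1.75 m/min

1.75


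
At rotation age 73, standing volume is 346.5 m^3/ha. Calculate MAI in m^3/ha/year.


Formula: MAI = Total Volume / Stand Age
MAI = 346.5 m^3/ha / 73 years
MAI = 4.75 m^3/ha/year

4.75


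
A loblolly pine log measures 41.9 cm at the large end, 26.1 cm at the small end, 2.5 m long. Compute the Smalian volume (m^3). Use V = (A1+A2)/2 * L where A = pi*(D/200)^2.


Smalian: V = (A1 + A2)/2 * L,  A = pi*(D/200)^2
A1 = pi*(41.9/200)^2 = 0.137885 m^2
A2 = pi*(26.1/200)^2 = 0.053502 m^2
V = (0.137885+0.053502)/2*2.5 = 0.2392 m^3

0.2392


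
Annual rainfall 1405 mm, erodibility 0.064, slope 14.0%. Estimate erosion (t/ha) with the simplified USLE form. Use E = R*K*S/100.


Formula: E = R * K * S / 100  (simplified USLE)
R * K = 1405 * 0.064 = 89.92
E = 89.92 * 14.0 / 100 = 12.59 t/ha

12.59


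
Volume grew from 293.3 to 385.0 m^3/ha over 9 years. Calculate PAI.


Formula: PAI = (V_T2 - V_T1) / (T2 - T1)
Volume increment = 385.0 - 293.3 = 91.7 m^3/ha
PAI = 91.7 / 9 = 10.19 m^3/ha/year

10.19


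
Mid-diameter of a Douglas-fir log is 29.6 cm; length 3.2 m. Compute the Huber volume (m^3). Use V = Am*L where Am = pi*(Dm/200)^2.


Huber: V = Am * L,  Am = pi*(Dm/200)^2
Am = pi*(29.6/200)^2 = 0.068813 m^2
V = 0.068813*3.2 = 0.2202 m^3

0.2202


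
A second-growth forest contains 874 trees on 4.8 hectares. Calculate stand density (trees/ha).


Formula: Stand Density = N_trees / Area_ha
Density = 874 trees / 4.8 ha
Density = 182 trees/ha

182


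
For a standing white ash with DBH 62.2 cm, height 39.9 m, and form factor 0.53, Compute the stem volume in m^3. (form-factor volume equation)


Formula: V = pi * (DBH/200)^2 * H * ff
Radius = DBH/200 = 62.2/200 = 0.311 m
Radius^2 = 0.311^2 = 0.096721 m^2
V = pi * 0.096721 * 39.9 * 0.53
V = 6.426 m^3

6.426


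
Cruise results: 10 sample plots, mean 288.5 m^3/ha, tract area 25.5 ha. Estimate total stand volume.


Formula: Total Volume = Mean Volume per ha * Total Area
Total Volume = 288.5 m^3/ha * 25.5 ha
Total Volume = 7357 m^3

7357


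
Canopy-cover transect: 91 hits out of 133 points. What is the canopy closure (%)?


Formula: Canopy closure = covered points / total points * 100
Closure = 91 / 133 * 100
Closure = 0.6842 * 100 = 68.4%

68.4


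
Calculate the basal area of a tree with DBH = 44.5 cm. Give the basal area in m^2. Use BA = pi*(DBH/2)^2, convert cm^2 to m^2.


Formula: BA = pi * (DBH/2)^2 / 10000  (cm^2 to m^2)
Radius = DBH/2 = 44.5/2 = 22.25 cm
BA = pi * 22.25^2 / 10000
   = 1555.2847 cm^2 / 10000
   = 0.1555 m^2

0.1555


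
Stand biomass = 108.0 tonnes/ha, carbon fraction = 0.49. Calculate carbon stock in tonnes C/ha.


Formula: Carbon Stock = Biomass * Carbon Fraction
C = 108.0 t/ha * 0.49
C = 52.9 t C/ha

52.9


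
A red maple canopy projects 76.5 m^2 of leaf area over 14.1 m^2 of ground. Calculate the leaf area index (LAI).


Formula: LAI = total leaf area / ground area  (dimensionless)
LAI = 76.5 m^2 / 14.1 m^2
LAI = 5.43

5.43


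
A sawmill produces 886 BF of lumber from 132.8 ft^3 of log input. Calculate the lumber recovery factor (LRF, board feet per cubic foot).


Formula: LRF = Lumber Output (BF) / Log Input (ft^3)
LRF = 886 BF / 132.8 ft^3
LRF = 6.67 BF/ft^3

6.67


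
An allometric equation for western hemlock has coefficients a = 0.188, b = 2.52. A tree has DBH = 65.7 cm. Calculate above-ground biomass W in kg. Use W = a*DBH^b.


Formula: W = a * DBH^b  (allometric power law)
DBH^b = 65.7^2.52 = 38042.1218
W = 0.188 * 38042.1218 = 7151.9 kg

7151.9


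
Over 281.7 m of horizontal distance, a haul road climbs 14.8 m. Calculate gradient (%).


Formula: Gradient = rise / run * 100
Gradient = 14.8 / 281.7 * 100 = 5.3%

5.3


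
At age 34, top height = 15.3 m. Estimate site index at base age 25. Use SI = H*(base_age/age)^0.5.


Formula: SI = H_dom * (base_age / age)^0.5
Age ratio = 25 / 34 = 0.73529
sqrt(age_ratio) = 0.85749
SI = 15.3 * 0.85749 = 13.1 m

13.1


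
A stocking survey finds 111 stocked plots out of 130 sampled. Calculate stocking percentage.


Formula: Stocking % = stocked plots / total plots * 100
Stocking = 111 / 130 * 100
Stocking = 0.8538 * 100 = 85.4%

85.4


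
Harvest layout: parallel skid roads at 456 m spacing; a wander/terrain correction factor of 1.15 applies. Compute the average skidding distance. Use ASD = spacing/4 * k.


Formula: ASD = (spacing / 4) * correction
Uncorrected distance = spacing / 4 = 456 / 4 = 114 m
ASD = 114 * 1.15 = 131 m

131


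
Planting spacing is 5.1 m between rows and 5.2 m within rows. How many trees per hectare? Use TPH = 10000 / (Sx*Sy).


Formula: TPH = 10000 m^2/ha / (spacing_x * spacing_y)
Area per tree = 5.1 m * 5.2 m = 26.52 m^2
TPH = 10000 / 26.52 = 377 trees/ha

377


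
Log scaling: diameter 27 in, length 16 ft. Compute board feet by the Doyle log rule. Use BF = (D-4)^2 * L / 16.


Doyle: BF = (D - 4)^2 * L / 16
Adjusted diameter = 27 - 4 = 23 in
(D-4)^2 = 23^2 = 529
BF = 529 * 16 / 16 = 529 BF

529


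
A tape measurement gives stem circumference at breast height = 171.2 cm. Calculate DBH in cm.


Formula: DBH = C / pi
DBH = 171.2 / pi
pi = 3.14159...
DBH = 54.5 cm

54.5


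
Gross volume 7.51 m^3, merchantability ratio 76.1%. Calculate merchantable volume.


Formula: MV = V_total * (merchantable_pct / 100)
Merchantable fraction = 76.1% / 100 = 0.761
MV = 7.51 m^3 * 0.761 = 5.715 m^3

5.715


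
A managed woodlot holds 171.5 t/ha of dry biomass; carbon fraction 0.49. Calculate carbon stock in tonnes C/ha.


Formula: Carbon Stock = Biomass * Carbon Fraction
C = 171.5 t/ha * 0.49
C = 84.0 t C/ha

84.0


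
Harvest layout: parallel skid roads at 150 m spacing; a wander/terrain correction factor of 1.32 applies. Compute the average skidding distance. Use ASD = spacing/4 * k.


Formula: ASD = (spacing / 4) * correction
Uncorrected distance = spacing / 4 = 150 / 4 = 37.5 m
ASD = 37.5 * 1.32 = 50 m

50


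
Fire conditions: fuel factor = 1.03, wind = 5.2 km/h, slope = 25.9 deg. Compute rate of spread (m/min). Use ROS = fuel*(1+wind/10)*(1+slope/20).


Formula: ROS = fuel * (1 + wind/10) * (1 + slope/20)
Wind factor = 1 + 5.2/10 = 1.52
Slope factor = 1 + 25.9/20 = 2.295
ROS = 1.03 * 1.52 * 2.295 = 3.59 m/min

3.59


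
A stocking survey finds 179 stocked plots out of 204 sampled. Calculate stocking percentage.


Formula: Stocking % = stocked plots / total plots * 100
Stocking = 179 / 204 * 100
Stocking = 0.8775 * 100 = 87.7%

87.7


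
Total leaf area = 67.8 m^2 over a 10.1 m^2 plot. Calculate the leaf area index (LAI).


Formula: LAI = total leaf area / ground area  (dimensionless)
LAI = 67.8 m^2 / 10.1 m^2
LAI = 6.71

6.71


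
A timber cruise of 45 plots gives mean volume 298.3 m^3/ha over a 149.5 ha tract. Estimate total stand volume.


Formula: Total Volume = Mean Volume per ha * Total Area
Total Volume = 298.3 m^3/ha * 149.5 ha
Total Volume = 44596 m^3

44596


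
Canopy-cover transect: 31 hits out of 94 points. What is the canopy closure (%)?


Formula: Canopy closure = covered points / total points * 100
Closure = 31 / 94 * 100
Closure = 0.3298 * 100 = 33.0%

33.0


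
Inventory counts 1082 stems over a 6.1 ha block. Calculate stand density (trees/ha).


Formula: Stand Density = N_trees / Area_ha
Density = 1082 trees / 6.1 ha
Density = 177 trees/ha

177
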